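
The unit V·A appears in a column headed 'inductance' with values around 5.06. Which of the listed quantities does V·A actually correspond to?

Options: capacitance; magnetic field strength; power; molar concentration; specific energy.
power

inductance should have units dimensionally equivalent to kg * m^2 / (A^2 * s^2) (e.g. H).
The given unit 'V·A' reduces to kg * m^2 / s^3. Of the listed options, that is the dimensionality of power.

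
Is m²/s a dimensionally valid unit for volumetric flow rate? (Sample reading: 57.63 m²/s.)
No

volumetric flow rate has SI base units: m^3 / s
m²/s does NOT reduce to m^3 / s; a valid unit for volumetric flow rate would be e.g. m³/s.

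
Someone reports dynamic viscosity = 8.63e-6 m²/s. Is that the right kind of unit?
No

dynamic viscosity has SI base units: kg / (m * s)
m²/s does NOT reduce to kg / (m * s); a valid unit for dynamic viscosity would be e.g. Pa·s.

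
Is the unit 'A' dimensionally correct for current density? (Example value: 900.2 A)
No

current density has SI base units: A / m^2
A does NOT reduce to A / m^2; a valid unit for current density would be e.g. A/m².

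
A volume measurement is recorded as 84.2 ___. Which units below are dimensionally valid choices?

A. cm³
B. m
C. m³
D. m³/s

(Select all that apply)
A, C

volume has SI base units: m^3

Checking each option against m^3:
  A. cm³: ✓ matches
  B. m: ✗ does not match
  C. m³: ✓ matches
  D. m³/s: ✗ does not match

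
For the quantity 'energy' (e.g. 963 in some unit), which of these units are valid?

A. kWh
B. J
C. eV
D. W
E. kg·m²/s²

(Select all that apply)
A, B, C, E

energy has SI base units: kg * m^2 / s^2

Checking each option against kg * m^2 / s^2:
  A. kWh: ✓ matches
  B. J: ✓ matches
  C. eV: ✓ matches
  D. W: ✗ does not match
  E. kg·m²/s²: ✓ matches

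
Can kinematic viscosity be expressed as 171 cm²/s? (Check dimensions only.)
Yes

kinematic viscosity has SI base units: m^2 / s
cm²/s reduces to the same SI base units, so it is a valid unit for kinematic viscosity.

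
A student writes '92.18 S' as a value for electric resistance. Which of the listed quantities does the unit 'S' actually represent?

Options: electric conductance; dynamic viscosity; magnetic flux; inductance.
electric conductance

electric resistance should have units dimensionally equivalent to kg * m^2 / (A^2 * s^3) (e.g. Ω).
The given unit 'S' reduces to A^2 * s^3 / (kg * m^2). Of the listed options, that is the dimensionality of electric conductance.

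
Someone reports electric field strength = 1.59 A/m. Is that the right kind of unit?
No

electric field strength has SI base units: kg * m / (A * s^3)
A/m does NOT reduce to kg * m / (A * s^3); a valid unit for electric field strength would be e.g. V/m.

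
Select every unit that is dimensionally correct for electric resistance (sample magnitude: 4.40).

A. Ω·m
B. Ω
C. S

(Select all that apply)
B

electric resistance has SI base units: kg * m^2 / (A^2 * s^3)

Checking each option against kg * m^2 / (A^2 * s^3):
  A. Ω·m: ✗ does not match
  B. Ω: ✓ matches
  C. S: ✗ does not match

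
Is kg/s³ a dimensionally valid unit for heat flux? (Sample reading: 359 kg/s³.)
Yes

heat flux has SI base units: kg / s^3
kg/s³ reduces to the same SI base units, so it is a valid unit for heat flux.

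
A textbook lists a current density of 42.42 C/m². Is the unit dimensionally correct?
No

current density has SI base units: A / m^2
C/m² does NOT reduce to A / m^2; a valid unit for current density would be e.g. A/m².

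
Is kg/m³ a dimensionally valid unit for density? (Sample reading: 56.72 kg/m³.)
Yes

density has SI base units: kg / m^3
kg/m³ reduces to the same SI base units, so it is a valid unit for density.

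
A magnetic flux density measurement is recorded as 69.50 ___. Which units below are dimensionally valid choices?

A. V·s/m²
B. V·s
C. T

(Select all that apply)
A, C

magnetic flux density has SI base units: kg / (A * s^2)

Checking each option against kg / (A * s^2):
  A. V·s/m²: ✓ matches
  B. V·s: ✗ does not match
  C. T: ✓ matches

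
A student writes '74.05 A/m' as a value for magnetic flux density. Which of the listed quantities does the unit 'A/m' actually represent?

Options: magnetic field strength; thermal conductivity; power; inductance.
magnetic field strength

magnetic flux density should have units dimensionally equivalent to kg / (A * s^2) (e.g. T).
The given unit 'A/m' reduces to A / m. Of the listed options, that is the dimensionality of magnetic field strength.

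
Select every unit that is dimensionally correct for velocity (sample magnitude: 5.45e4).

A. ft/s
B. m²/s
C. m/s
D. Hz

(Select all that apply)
A, C

velocity has SI base units: m / s

Checking each option against m / s:
  A. ft/s: ✓ matches
  B. m²/s: ✗ does not match
  C. m/s: ✓ matches
  D. Hz: ✗ does not match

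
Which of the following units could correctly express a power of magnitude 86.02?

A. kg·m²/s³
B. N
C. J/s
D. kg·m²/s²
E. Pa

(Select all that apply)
A, C

power has SI base units: kg * m^2 / s^3

Checking each option against kg * m^2 / s^3:
  A. kg·m²/s³: ✓ matches
  B. N: ✗ does not match
  C. J/s: ✓ matches
  D. kg·m²/s²: ✗ does not match
  E. Pa: ✗ does not match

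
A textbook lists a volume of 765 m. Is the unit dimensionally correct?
No

volume has SI base units: m^3
m does NOT reduce to m^3; a valid unit for volume would be e.g. m³.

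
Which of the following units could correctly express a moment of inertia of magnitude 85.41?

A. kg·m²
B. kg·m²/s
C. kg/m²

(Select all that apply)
A

moment of inertia has SI base units: kg * m^2

Checking each option against kg * m^2:
  A. kg·m²: ✓ matches
  B. kg·m²/s: ✗ does not match
  C. kg/m²: ✗ does not match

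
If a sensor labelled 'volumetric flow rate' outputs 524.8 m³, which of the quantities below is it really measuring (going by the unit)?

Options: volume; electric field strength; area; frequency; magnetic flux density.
volume

volumetric flow rate should have units dimensionally equivalent to m^3 / s (e.g. m³/s).
The given unit 'm³' reduces to m^3. Of the listed options, that is the dimensionality of volume.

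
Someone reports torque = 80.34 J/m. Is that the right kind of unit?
No

torque has SI base units: kg * m^2 / s^2
J/m does NOT reduce to kg * m^2 / s^2; a valid unit for torque would be e.g. N·m.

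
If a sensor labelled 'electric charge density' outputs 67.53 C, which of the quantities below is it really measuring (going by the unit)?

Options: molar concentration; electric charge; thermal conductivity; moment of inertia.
electric charge

electric charge density should have units dimensionally equivalent to A * s / m^3 (e.g. C/m³).
The given unit 'C' reduces to A * s. Of the listed options, that is the dimensionality of electric charge.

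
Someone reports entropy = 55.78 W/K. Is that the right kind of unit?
No

entropy has SI base units: kg * m^2 / (s^2 * K)
W/K does NOT reduce to kg * m^2 / (s^2 * K); a valid unit for entropy would be e.g. J/K.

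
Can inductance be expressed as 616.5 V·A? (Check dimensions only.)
No

inductance has SI base units: kg * m^2 / (A^2 * s^2)
V·A does NOT reduce to kg * m^2 / (A^2 * s^2); a valid unit for inductance would be e.g. H.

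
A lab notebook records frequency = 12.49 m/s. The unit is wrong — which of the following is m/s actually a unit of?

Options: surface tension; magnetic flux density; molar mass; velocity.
velocity

frequency should have units dimensionally equivalent to 1 / s (e.g. Hz).
The given unit 'm/s' reduces to m / s. Of the listed options, that is the dimensionality of velocity.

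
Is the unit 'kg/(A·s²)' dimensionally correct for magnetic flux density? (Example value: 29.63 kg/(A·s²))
Yes

magnetic flux density has SI base units: kg / (A * s^2)
kg/(A·s²) reduces to the same SI base units, so it is a valid unit for magnetic flux density.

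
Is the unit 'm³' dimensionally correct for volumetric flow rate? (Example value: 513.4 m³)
No

volumetric flow rate has SI base units: m^3 / s
m³ does NOT reduce to m^3 / s; a valid unit for volumetric flow rate would be e.g. m³/s.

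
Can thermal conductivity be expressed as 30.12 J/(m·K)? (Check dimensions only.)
No

thermal conductivity has SI base units: kg * m / (s^3 * K)
J/(m·K) does NOT reduce to kg * m / (s^3 * K); a valid unit for thermal conductivity would be e.g. W/(m·K).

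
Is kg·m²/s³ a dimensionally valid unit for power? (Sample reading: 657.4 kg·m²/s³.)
Yes

power has SI base units: kg * m^2 / s^3
kg·m²/s³ reduces to the same SI base units, so it is a valid unit for power.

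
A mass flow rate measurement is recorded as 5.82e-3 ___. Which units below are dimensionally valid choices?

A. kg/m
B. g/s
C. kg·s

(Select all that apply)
B

mass flow rate has SI base units: kg / s

Checking each option against kg / s:
  A. kg/m: ✗ does not match
  B. g/s: ✓ matches
  C. kg·s: ✗ does not match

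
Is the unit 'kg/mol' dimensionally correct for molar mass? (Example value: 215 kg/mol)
Yes

molar mass has SI base units: kg / mol
kg/mol reduces to the same SI base units, so it is a valid unit for molar mass.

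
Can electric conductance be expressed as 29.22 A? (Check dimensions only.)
No

electric conductance has SI base units: A^2 * s^3 / (kg * m^2)
A does NOT reduce to A^2 * s^3 / (kg * m^2); a valid unit for electric conductance would be e.g. S.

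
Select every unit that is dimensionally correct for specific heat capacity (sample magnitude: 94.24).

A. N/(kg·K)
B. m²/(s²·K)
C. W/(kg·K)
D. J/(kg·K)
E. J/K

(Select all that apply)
B, D

specific heat capacity has SI base units: m^2 / (s^2 * K)

Checking each option against m^2 / (s^2 * K):
  A. N/(kg·K): ✗ does not match
  B. m²/(s²·K): ✓ matches
  C. W/(kg·K): ✗ does not match
  D. J/(kg·K): ✓ matches
  E. J/K: ✗ does not match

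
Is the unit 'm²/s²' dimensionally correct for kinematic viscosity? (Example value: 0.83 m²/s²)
No

kinematic viscosity has SI base units: m^2 / s
m²/s² does NOT reduce to m^2 / s; a valid unit for kinematic viscosity would be e.g. m²/s.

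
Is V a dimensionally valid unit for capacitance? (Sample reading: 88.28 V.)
No

capacitance has SI base units: A^2 * s^4 / (kg * m^2)
V does NOT reduce to A^2 * s^4 / (kg * m^2); a valid unit for capacitance would be e.g. F.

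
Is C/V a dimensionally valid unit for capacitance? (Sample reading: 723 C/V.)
Yes

capacitance has SI base units: A^2 * s^4 / (kg * m^2)
C/V reduces to the same SI base units, so it is a valid unit for capacitance.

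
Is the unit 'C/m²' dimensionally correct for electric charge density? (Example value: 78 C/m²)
No

electric charge density has SI base units: A * s / m^3
C/m² does NOT reduce to A * s / m^3; a valid unit for electric charge density would be e.g. C/m³.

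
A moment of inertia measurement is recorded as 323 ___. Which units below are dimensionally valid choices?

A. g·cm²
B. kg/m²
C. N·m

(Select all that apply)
A

moment of inertia has SI base units: kg * m^2

Checking each option against kg * m^2:
  A. g·cm²: ✓ matches
  B. kg/m²: ✗ does not match
  C. N·m: ✗ does not match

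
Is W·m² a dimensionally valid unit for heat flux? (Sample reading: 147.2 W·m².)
No

heat flux has SI base units: kg / s^3
W·m² does NOT reduce to kg / s^3; a valid unit for heat flux would be e.g. W/m².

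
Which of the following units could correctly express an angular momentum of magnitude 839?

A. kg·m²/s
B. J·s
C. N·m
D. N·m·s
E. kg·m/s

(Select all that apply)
A, B, D

angular momentum has SI base units: kg * m^2 / s

Checking each option against kg * m^2 / s:
  A. kg·m²/s: ✓ matches
  B. J·s: ✓ matches
  C. N·m: ✗ does not match
  D. N·m·s: ✓ matches
  E. kg·m/s: ✗ does not match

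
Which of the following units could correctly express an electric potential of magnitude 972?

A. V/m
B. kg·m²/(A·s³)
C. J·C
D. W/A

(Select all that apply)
B, D

electric potential has SI base units: kg * m^2 / (A * s^3)

Checking each option against kg * m^2 / (A * s^3):
  A. V/m: ✗ does not match
  B. kg·m²/(A·s³): ✓ matches
  C. J·C: ✗ does not match
  D. W/A: ✓ matches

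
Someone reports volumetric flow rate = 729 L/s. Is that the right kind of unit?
Yes

volumetric flow rate has SI base units: m^3 / s
L/s reduces to the same SI base units, so it is a valid unit for volumetric flow rate.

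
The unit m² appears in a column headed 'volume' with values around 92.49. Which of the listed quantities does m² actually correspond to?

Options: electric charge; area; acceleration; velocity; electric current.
area

volume should have units dimensionally equivalent to m^3 (e.g. m³).
The given unit 'm²' reduces to m^2. Of the listed options, that is the dimensionality of area.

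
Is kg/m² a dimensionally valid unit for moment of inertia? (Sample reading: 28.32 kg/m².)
No

moment of inertia has SI base units: kg * m^2
kg/m² does NOT reduce to kg * m^2; a valid unit for moment of inertia would be e.g. kg·m².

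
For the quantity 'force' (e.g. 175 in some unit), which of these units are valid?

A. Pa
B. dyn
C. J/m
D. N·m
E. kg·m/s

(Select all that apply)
B, C

force has SI base units: kg * m / s^2

Checking each option against kg * m / s^2:
  A. Pa: ✗ does not match
  B. dyn: ✓ matches
  C. J/m: ✓ matches
  D. N·m: ✗ does not match
  E. kg·m/s: ✗ does not match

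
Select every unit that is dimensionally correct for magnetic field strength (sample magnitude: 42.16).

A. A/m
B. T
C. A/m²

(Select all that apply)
A

magnetic field strength has SI base units: A / m

Checking each option against A / m:
  A. A/m: ✓ matches
  B. T: ✗ does not match
  C. A/m²: ✗ does not match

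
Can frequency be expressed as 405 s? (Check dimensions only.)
No

frequency has SI base units: 1 / s
s does NOT reduce to 1 / s; a valid unit for frequency would be e.g. Hz.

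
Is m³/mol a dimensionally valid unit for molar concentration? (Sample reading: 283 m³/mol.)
No

molar concentration has SI base units: mol / m^3
m³/mol does NOT reduce to mol / m^3; a valid unit for molar concentration would be e.g. mol/m³.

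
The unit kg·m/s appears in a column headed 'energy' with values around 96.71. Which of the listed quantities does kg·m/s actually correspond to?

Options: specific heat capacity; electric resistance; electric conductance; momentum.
momentum

energy should have units dimensionally equivalent to kg * m^2 / s^2 (e.g. J).
The given unit 'kg·m/s' reduces to kg * m / s. Of the listed options, that is the dimensionality of momentum.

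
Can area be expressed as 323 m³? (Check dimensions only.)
No

area has SI base units: m^2
m³ does NOT reduce to m^2; a valid unit for area would be e.g. m².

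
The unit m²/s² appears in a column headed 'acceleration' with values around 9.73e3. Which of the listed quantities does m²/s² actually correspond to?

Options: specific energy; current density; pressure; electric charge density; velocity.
specific energy

acceleration should have units dimensionally equivalent to m / s^2 (e.g. m/s²).
The given unit 'm²/s²' reduces to m^2 / s^2. Of the listed options, that is the dimensionality of specific energy.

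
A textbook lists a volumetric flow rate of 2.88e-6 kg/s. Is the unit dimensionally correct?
No

volumetric flow rate has SI base units: m^3 / s
kg/s does NOT reduce to m^3 / s; a valid unit for volumetric flow rate would be e.g. m³/s.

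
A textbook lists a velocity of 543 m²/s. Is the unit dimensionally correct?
No

velocity has SI base units: m / s
m²/s does NOT reduce to m / s; a valid unit for velocity would be e.g. m/s.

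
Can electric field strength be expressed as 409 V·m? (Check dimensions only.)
No

electric field strength has SI base units: kg * m / (A * s^3)
V·m does NOT reduce to kg * m / (A * s^3); a valid unit for electric field strength would be e.g. V/m.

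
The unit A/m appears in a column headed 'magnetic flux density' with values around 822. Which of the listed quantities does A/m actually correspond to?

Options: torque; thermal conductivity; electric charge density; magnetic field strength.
magnetic field strength

magnetic flux density should have units dimensionally equivalent to kg / (A * s^2) (e.g. T).
The given unit 'A/m' reduces to A / m. Of the listed options, that is the dimensionality of magnetic field strength.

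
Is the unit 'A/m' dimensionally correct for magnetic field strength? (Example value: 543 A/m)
Yes

magnetic field strength has SI base units: A / m
A/m reduces to the same SI base units, so it is a valid unit for magnetic field strength.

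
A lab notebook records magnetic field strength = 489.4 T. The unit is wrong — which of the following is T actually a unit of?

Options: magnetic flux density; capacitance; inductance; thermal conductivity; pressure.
magnetic flux density

magnetic field strength should have units dimensionally equivalent to A / m (e.g. A/m).
The given unit 'T' reduces to kg / (A * s^2). Of the listed options, that is the dimensionality of magnetic flux density.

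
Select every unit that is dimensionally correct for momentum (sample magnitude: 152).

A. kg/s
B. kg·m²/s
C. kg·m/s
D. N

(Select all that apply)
C

momentum has SI base units: kg * m / s

Checking each option against kg * m / s:
  A. kg/s: ✗ does not match
  B. kg·m²/s: ✗ does not match
  C. kg·m/s: ✓ matches
  D. N: ✗ does not match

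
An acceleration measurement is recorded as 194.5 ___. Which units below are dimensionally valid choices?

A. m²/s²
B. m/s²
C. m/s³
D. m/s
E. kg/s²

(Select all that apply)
B

acceleration has SI base units: m / s^2

Checking each option against m / s^2:
  A. m²/s²: ✗ does not match
  B. m/s²: ✓ matches
  C. m/s³: ✗ does not match
  D. m/s: ✗ does not match
  E. kg/s²: ✗ does not match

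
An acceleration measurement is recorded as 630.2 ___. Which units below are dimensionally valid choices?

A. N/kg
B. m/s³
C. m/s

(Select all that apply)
A

acceleration has SI base units: m / s^2

Checking each option against m / s^2:
  A. N/kg: ✓ matches
  B. m/s³: ✗ does not match
  C. m/s: ✗ does not match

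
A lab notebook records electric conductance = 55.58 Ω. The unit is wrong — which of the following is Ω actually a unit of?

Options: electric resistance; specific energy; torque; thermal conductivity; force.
electric resistance

electric conductance should have units dimensionally equivalent to A^2 * s^3 / (kg * m^2) (e.g. S).
The given unit 'Ω' reduces to kg * m^2 / (A^2 * s^3). Of the listed options, that is the dimensionality of electric resistance.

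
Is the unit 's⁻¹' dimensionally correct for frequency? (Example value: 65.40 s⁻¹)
Yes

frequency has SI base units: 1 / s
s⁻¹ reduces to the same SI base units, so it is a valid unit for frequency.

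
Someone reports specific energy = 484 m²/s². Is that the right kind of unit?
Yes

specific energy has SI base units: m^2 / s^2
m²/s² reduces to the same SI base units, so it is a valid unit for specific energy.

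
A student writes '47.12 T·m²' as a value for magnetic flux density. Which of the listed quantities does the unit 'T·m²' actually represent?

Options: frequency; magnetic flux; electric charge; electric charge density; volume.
magnetic flux

magnetic flux density should have units dimensionally equivalent to kg / (A * s^2) (e.g. T).
The given unit 'T·m²' reduces to kg * m^2 / (A * s^2). Of the listed options, that is the dimensionality of magnetic flux.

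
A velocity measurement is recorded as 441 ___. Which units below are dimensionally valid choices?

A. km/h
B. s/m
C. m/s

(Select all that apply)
A, C

velocity has SI base units: m / s

Checking each option against m / s:
  A. km/h: ✓ matches
  B. s/m: ✗ does not match
  C. m/s: ✓ matches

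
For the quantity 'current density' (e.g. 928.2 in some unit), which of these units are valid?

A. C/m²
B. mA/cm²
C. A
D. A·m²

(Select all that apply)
B

current density has SI base units: A / m^2

Checking each option against A / m^2:
  A. C/m²: ✗ does not match
  B. mA/cm²: ✓ matches
  C. A: ✗ does not match
  D. A·m²: ✗ does not match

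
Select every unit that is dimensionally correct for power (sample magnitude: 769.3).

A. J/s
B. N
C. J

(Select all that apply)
A

power has SI base units: kg * m^2 / s^3

Checking each option against kg * m^2 / s^3:
  A. J/s: ✓ matches
  B. N: ✗ does not match
  C. J: ✗ does not match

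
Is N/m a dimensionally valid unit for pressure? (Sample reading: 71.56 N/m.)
No

pressure has SI base units: kg / (m * s^2)
N/m does NOT reduce to kg / (m * s^2); a valid unit for pressure would be e.g. Pa.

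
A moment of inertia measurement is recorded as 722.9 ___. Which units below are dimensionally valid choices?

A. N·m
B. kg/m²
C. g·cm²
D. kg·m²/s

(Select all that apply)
C

moment of inertia has SI base units: kg * m^2

Checking each option against kg * m^2:
  A. N·m: ✗ does not match
  B. kg/m²: ✗ does not match
  C. g·cm²: ✓ matches
  D. kg·m²/s: ✗ does not match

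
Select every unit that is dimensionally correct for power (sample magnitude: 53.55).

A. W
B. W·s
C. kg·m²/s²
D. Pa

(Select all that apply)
A

power has SI base units: kg * m^2 / s^3

Checking each option against kg * m^2 / s^3:
  A. W: ✓ matches
  B. W·s: ✗ does not match
  C. kg·m²/s²: ✗ does not match
  D. Pa: ✗ does not match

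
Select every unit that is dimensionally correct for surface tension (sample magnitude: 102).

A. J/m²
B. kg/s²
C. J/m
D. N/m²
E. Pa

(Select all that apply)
A, B

surface tension has SI base units: kg / s^2

Checking each option against kg / s^2:
  A. J/m²: ✓ matches
  B. kg/s²: ✓ matches
  C. J/m: ✗ does not match
  D. N/m²: ✗ does not match
  E. Pa: ✗ does not match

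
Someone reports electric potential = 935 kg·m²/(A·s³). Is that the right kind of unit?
Yes

electric potential has SI base units: kg * m^2 / (A * s^3)
kg·m²/(A·s³) reduces to the same SI base units, so it is a valid unit for electric potential.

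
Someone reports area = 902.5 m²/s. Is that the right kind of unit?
No

area has SI base units: m^2
m²/s does NOT reduce to m^2; a valid unit for area would be e.g. m².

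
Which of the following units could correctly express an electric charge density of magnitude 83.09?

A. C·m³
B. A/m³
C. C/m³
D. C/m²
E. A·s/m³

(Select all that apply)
C, E

electric charge density has SI base units: A * s / m^3

Checking each option against A * s / m^3:
  A. C·m³: ✗ does not match
  B. A/m³: ✗ does not match
  C. C/m³: ✓ matches
  D. C/m²: ✗ does not match
  E. A·s/m³: ✓ matches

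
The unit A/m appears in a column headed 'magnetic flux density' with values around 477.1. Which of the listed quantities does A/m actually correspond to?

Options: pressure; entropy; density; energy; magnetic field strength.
magnetic field strength

magnetic flux density should have units dimensionally equivalent to kg / (A * s^2) (e.g. T).
The given unit 'A/m' reduces to A / m. Of the listed options, that is the dimensionality of magnetic field strength.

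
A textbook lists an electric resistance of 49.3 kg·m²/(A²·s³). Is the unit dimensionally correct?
Yes

electric resistance has SI base units: kg * m^2 / (A^2 * s^3)
kg·m²/(A²·s³) reduces to the same SI base units, so it is a valid unit for electric resistance.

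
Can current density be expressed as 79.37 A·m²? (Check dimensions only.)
No

current density has SI base units: A / m^2
A·m² does NOT reduce to A / m^2; a valid unit for current density would be e.g. A/m².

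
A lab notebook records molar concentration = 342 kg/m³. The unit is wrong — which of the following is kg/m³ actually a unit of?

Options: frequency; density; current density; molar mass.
density

molar concentration should have units dimensionally equivalent to mol / m^3 (e.g. mol/m³).
The given unit 'kg/m³' reduces to kg / m^3. Of the listed options, that is the dimensionality of density.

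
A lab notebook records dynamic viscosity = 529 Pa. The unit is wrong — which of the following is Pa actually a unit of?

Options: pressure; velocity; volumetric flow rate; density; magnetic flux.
pressure

dynamic viscosity should have units dimensionally equivalent to kg / (m * s) (e.g. Pa·s).
The given unit 'Pa' reduces to kg / (m * s^2). Of the listed options, that is the dimensionality of pressure.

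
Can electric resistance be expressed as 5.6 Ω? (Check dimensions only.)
Yes

electric resistance has SI base units: kg * m^2 / (A^2 * s^3)
Ω reduces to the same SI base units, so it is a valid unit for electric resistance.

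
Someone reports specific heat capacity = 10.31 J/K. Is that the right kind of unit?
No

specific heat capacity has SI base units: m^2 / (s^2 * K)
J/K does NOT reduce to m^2 / (s^2 * K); a valid unit for specific heat capacity would be e.g. J/(kg·K).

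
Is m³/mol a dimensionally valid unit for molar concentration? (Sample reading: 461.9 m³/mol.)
No

molar concentration has SI base units: mol / m^3
m³/mol does NOT reduce to mol / m^3; a valid unit for molar concentration would be e.g. mol/m³.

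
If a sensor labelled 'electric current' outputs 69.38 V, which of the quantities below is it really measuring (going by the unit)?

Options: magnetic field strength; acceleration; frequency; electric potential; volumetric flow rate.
electric potential

electric current should have units dimensionally equivalent to A (e.g. A).
The given unit 'V' reduces to kg * m^2 / (A * s^3). Of the listed options, that is the dimensionality of electric potential.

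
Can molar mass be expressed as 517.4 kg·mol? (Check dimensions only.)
No

molar mass has SI base units: kg / mol
kg·mol does NOT reduce to kg / mol; a valid unit for molar mass would be e.g. kg/mol.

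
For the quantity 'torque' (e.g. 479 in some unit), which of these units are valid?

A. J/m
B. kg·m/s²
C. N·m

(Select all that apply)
C

torque has SI base units: kg * m^2 / s^2

Checking each option against kg * m^2 / s^2:
  A. J/m: ✗ does not match
  B. kg·m/s²: ✗ does not match
  C. N·m: ✓ matches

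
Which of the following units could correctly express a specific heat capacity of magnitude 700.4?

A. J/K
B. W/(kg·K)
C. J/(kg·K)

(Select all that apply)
C

specific heat capacity has SI base units: m^2 / (s^2 * K)

Checking each option against m^2 / (s^2 * K):
  A. J/K: ✗ does not match
  B. W/(kg·K): ✗ does not match
  C. J/(kg·K): ✓ matches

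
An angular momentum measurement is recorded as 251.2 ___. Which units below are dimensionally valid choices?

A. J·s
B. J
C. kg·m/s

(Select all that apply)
A

angular momentum has SI base units: kg * m^2 / s

Checking each option against kg * m^2 / s:
  A. J·s: ✓ matches
  B. J: ✗ does not match
  C. kg·m/s: ✗ does not match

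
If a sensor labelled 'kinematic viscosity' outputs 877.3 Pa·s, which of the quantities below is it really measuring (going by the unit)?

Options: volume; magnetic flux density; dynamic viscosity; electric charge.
dynamic viscosity

kinematic viscosity should have units dimensionally equivalent to m^2 / s (e.g. m²/s).
The given unit 'Pa·s' reduces to kg / (m * s). Of the listed options, that is the dimensionality of dynamic viscosity.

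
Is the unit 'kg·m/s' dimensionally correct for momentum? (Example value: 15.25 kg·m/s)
Yes

momentum has SI base units: kg * m / s
kg·m/s reduces to the same SI base units, so it is a valid unit for momentum.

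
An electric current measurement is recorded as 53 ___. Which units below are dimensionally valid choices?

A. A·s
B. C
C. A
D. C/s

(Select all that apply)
C, D

electric current has SI base units: A

Checking each option against A:
  A. A·s: ✗ does not match
  B. C: ✗ does not match
  C. A: ✓ matches
  D. C/s: ✓ matches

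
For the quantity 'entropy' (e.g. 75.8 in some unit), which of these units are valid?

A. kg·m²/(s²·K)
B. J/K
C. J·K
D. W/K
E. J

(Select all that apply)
A, B

entropy has SI base units: kg * m^2 / (s^2 * K)

Checking each option against kg * m^2 / (s^2 * K):
  A. kg·m²/(s²·K): ✓ matches
  B. J/K: ✓ matches
  C. J·K: ✗ does not match
  D. W/K: ✗ does not match
  E. J: ✗ does not match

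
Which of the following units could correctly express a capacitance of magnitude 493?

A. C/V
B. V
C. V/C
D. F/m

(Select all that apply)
A

capacitance has SI base units: A^2 * s^4 / (kg * m^2)

Checking each option against A^2 * s^4 / (kg * m^2):
  A. C/V: ✓ matches
  B. V: ✗ does not match
  C. V/C: ✗ does not match
  D. F/m: ✗ does not match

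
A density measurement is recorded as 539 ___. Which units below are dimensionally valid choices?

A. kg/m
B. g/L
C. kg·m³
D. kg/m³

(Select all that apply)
B, D

density has SI base units: kg / m^3

Checking each option against kg / m^3:
  A. kg/m: ✗ does not match
  B. g/L: ✓ matches
  C. kg·m³: ✗ does not match
  D. kg/m³: ✓ matches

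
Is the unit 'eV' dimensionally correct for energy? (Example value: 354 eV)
Yes

energy has SI base units: kg * m^2 / s^2
eV reduces to the same SI base units, so it is a valid unit for energy.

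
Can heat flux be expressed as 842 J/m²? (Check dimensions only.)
No

heat flux has SI base units: kg / s^3
J/m² does NOT reduce to kg / s^3; a valid unit for heat flux would be e.g. W/m².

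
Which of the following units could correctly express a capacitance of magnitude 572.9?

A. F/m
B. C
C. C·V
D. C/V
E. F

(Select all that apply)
D, E

capacitance has SI base units: A^2 * s^4 / (kg * m^2)

Checking each option against A^2 * s^4 / (kg * m^2):
  A. F/m: ✗ does not match
  B. C: ✗ does not match
  C. C·V: ✗ does not match
  D. C/V: ✓ matches
  E. F: ✓ matches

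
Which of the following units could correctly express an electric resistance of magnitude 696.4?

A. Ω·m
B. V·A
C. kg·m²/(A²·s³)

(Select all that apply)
C

electric resistance has SI base units: kg * m^2 / (A^2 * s^3)

Checking each option against kg * m^2 / (A^2 * s^3):
  A. Ω·m: ✗ does not match
  B. V·A: ✗ does not match
  C. kg·m²/(A²·s³): ✓ matches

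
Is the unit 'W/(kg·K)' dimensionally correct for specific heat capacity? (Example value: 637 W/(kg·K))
No

specific heat capacity has SI base units: m^2 / (s^2 * K)
W/(kg·K) does NOT reduce to m^2 / (s^2 * K); a valid unit for specific heat capacity would be e.g. J/(kg·K).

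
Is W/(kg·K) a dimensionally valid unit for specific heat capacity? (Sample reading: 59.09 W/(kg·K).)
No

specific heat capacity has SI base units: m^2 / (s^2 * K)
W/(kg·K) does NOT reduce to m^2 / (s^2 * K); a valid unit for specific heat capacity would be e.g. J/(kg·K).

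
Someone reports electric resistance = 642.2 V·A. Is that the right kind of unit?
No

electric resistance has SI base units: kg * m^2 / (A^2 * s^3)
V·A does NOT reduce to kg * m^2 / (A^2 * s^3); a valid unit for electric resistance would be e.g. Ω.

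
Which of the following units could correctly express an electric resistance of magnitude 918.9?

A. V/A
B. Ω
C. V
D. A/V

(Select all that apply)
A, B

electric resistance has SI base units: kg * m^2 / (A^2 * s^3)

Checking each option against kg * m^2 / (A^2 * s^3):
  A. V/A: ✓ matches
  B. Ω: ✓ matches
  C. V: ✗ does not match
  D. A/V: ✗ does not match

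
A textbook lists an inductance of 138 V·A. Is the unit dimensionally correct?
No

inductance has SI base units: kg * m^2 / (A^2 * s^2)
V·A does NOT reduce to kg * m^2 / (A^2 * s^2); a valid unit for inductance would be e.g. H.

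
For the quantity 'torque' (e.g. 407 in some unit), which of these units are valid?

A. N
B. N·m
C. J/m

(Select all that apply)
B

torque has SI base units: kg * m^2 / s^2

Checking each option against kg * m^2 / s^2:
  A. N: ✗ does not match
  B. N·m: ✓ matches
  C. J/m: ✗ does not match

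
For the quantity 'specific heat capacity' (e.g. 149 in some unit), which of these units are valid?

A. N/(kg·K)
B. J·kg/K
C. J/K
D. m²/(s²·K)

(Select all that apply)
D

specific heat capacity has SI base units: m^2 / (s^2 * K)

Checking each option against m^2 / (s^2 * K):
  A. N/(kg·K): ✗ does not match
  B. J·kg/K: ✗ does not match
  C. J/K: ✗ does not match
  D. m²/(s²·K): ✓ matches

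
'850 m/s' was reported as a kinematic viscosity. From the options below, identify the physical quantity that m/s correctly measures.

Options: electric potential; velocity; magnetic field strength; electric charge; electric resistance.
velocity

kinematic viscosity should have units dimensionally equivalent to m^2 / s (e.g. m²/s).
The given unit 'm/s' reduces to m / s. Of the listed options, that is the dimensionality of velocity.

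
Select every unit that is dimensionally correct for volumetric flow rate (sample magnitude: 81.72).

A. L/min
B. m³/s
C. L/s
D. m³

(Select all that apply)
A, B, C

volumetric flow rate has SI base units: m^3 / s

Checking each option against m^3 / s:
  A. L/min: ✓ matches
  B. m³/s: ✓ matches
  C. L/s: ✓ matches
  D. m³: ✗ does not match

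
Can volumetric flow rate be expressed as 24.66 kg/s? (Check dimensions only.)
No

volumetric flow rate has SI base units: m^3 / s
kg/s does NOT reduce to m^3 / s; a valid unit for volumetric flow rate would be e.g. m³/s.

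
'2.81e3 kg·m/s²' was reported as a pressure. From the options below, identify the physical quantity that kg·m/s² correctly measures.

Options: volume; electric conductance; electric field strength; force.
force

pressure should have units dimensionally equivalent to kg / (m * s^2) (e.g. Pa).
The given unit 'kg·m/s²' reduces to kg * m / s^2. Of the listed options, that is the dimensionality of force.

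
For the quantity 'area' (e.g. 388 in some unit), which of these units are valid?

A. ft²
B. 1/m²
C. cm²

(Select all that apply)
A, C

area has SI base units: m^2

Checking each option against m^2:
  A. ft²: ✓ matches
  B. 1/m²: ✗ does not match
  C. cm²: ✓ matches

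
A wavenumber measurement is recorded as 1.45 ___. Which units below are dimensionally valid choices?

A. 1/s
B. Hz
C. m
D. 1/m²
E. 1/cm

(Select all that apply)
E

wavenumber has SI base units: 1 / m

Checking each option against 1 / m:
  A. 1/s: ✗ does not match
  B. Hz: ✗ does not match
  C. m: ✗ does not match
  D. 1/m²: ✗ does not match
  E. 1/cm: ✓ matches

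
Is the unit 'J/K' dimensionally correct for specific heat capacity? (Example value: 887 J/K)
No

specific heat capacity has SI base units: m^2 / (s^2 * K)
J/K does NOT reduce to m^2 / (s^2 * K); a valid unit for specific heat capacity would be e.g. J/(kg·K).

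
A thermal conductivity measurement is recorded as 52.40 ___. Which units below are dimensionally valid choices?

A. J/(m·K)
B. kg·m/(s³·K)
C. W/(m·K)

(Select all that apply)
B, C

thermal conductivity has SI base units: kg * m / (s^3 * K)

Checking each option against kg * m / (s^3 * K):
  A. J/(m·K): ✗ does not match
  B. kg·m/(s³·K): ✓ matches
  C. W/(m·K): ✓ matches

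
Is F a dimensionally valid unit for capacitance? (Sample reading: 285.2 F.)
Yes

capacitance has SI base units: A^2 * s^4 / (kg * m^2)
F reduces to the same SI base units, so it is a valid unit for capacitance.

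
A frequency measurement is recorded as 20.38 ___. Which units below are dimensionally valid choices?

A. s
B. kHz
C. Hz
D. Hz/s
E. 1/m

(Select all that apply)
B, C

frequency has SI base units: 1 / s

Checking each option against 1 / s:
  A. s: ✗ does not match
  B. kHz: ✓ matches
  C. Hz: ✓ matches
  D. Hz/s: ✗ does not match
  E. 1/m: ✗ does not match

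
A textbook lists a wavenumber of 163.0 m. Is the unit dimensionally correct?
No

wavenumber has SI base units: 1 / m
m does NOT reduce to 1 / m; a valid unit for wavenumber would be e.g. 1/m.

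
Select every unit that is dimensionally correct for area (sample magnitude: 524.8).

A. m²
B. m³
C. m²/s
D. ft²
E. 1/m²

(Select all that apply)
A, D

area has SI base units: m^2

Checking each option against m^2:
  A. m²: ✓ matches
  B. m³: ✗ does not match
  C. m²/s: ✗ does not match
  D. ft²: ✓ matches
  E. 1/m²: ✗ does not match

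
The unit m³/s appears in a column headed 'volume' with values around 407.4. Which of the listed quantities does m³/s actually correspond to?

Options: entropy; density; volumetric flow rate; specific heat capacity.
volumetric flow rate

volume should have units dimensionally equivalent to m^3 (e.g. m³).
The given unit 'm³/s' reduces to m^3 / s. Of the listed options, that is the dimensionality of volumetric flow rate.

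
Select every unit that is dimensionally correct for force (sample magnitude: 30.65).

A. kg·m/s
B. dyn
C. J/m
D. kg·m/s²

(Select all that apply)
B, C, D

force has SI base units: kg * m / s^2

Checking each option against kg * m / s^2:
  A. kg·m/s: ✗ does not match
  B. dyn: ✓ matches
  C. J/m: ✓ matches
  D. kg·m/s²: ✓ matches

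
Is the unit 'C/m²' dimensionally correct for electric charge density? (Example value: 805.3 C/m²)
No

electric charge density has SI base units: A * s / m^3
C/m² does NOT reduce to A * s / m^3; a valid unit for electric charge density would be e.g. C/m³.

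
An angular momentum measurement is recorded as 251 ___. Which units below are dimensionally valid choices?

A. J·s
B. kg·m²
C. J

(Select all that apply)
A

angular momentum has SI base units: kg * m^2 / s

Checking each option against kg * m^2 / s:
  A. J·s: ✓ matches
  B. kg·m²: ✗ does not match
  C. J: ✗ does not match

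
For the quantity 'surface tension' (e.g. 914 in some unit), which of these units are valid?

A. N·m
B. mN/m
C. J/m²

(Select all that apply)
B, C

surface tension has SI base units: kg / s^2

Checking each option against kg / s^2:
  A. N·m: ✗ does not match
  B. mN/m: ✓ matches
  C. J/m²: ✓ matches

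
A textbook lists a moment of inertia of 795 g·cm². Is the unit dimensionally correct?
Yes

moment of inertia has SI base units: kg * m^2
g·cm² reduces to the same SI base units, so it is a valid unit for moment of inertia.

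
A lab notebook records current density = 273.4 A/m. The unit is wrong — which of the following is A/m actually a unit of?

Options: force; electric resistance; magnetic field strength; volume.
magnetic field strength

current density should have units dimensionally equivalent to A / m^2 (e.g. A/m²).
The given unit 'A/m' reduces to A / m. Of the listed options, that is the dimensionality of magnetic field strength.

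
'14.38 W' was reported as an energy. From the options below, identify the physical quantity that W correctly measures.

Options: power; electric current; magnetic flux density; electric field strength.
power

energy should have units dimensionally equivalent to kg * m^2 / s^2 (e.g. J).
The given unit 'W' reduces to kg * m^2 / s^3. Of the listed options, that is the dimensionality of power.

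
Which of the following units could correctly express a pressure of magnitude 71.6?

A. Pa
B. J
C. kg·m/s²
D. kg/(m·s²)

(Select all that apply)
A, D

pressure has SI base units: kg / (m * s^2)

Checking each option against kg / (m * s^2):
  A. Pa: ✓ matches
  B. J: ✗ does not match
  C. kg·m/s²: ✗ does not match
  D. kg/(m·s²): ✓ matches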